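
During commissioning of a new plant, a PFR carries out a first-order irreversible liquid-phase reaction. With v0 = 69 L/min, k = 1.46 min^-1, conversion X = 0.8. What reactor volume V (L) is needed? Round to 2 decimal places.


V = (v0/k) * ln(1/(1-X))
V = (69/1.46) * ln(1/(1-0.8))
V = 47.260274 * ln(5.0)
V = 47.260274 * 1.609438
V = 76.06 L


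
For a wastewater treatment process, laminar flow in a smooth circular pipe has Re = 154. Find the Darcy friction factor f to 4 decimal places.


f = 64 / Re
f = 64 / 154
f = 0.4156


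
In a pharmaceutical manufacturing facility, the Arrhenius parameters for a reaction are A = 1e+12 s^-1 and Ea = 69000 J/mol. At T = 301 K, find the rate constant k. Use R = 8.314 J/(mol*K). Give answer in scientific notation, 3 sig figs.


k = A * exp(-Ea/(R*T))
k = 1e+12 * exp(-69000 / (8.314 * 301))
k = 1e+12 * exp(-27.572273)
k = 1.06e+00


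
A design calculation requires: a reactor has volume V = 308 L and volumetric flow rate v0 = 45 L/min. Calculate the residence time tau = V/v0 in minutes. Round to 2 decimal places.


tau = V / v0
tau = 308 / 45
tau = 6.84 min


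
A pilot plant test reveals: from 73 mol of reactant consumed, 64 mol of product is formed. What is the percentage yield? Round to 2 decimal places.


Yield = (moles product / moles consumed) * 100%
Yield = (64 / 73) * 100
Yield = 0.8767 * 100
Yield = 87.67%


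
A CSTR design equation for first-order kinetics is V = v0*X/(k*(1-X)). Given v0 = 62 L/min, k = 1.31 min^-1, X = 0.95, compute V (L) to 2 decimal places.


V = v0 * X / (k * (1 - X))
V = 62 * 0.95 / (1.31 * (1 - 0.95))
V = 58.9 / (1.31 * 0.05)
V = 58.9 / 0.0655
V = 899.24 L


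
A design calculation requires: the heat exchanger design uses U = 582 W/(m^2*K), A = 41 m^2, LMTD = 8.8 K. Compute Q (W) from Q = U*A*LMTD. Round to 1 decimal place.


Q = U * A * LMTD
Q = 582 * 41 * 8.8
Q = 209985.6 W


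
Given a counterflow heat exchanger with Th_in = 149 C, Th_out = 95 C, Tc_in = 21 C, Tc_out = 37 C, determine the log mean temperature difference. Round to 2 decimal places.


dT1 = Th_in - Tc_out = 149 - 37 = 112
dT2 = Th_out - Tc_in = 95 - 21 = 74
LMTD = (dT1 - dT2) / ln(dT1/dT2)
LMTD = (112 - 74) / ln(112/74)
LMTD = 91.69 K


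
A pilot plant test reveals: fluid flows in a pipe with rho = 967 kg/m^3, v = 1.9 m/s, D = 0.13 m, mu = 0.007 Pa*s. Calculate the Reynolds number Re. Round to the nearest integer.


Re = rho * v * D / mu
Re = 967 * 1.9 * 0.13 / 0.007
Re = 238.849 / 0.007
Re = 34121


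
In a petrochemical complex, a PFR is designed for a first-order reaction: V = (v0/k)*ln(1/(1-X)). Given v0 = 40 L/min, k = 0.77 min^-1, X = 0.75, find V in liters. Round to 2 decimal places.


V = (v0/k) * ln(1/(1-X))
V = (40/0.77) * ln(1/(1-0.75))
V = 51.948052 * ln(4.0)
V = 51.948052 * 1.386294
V = 72.02 L


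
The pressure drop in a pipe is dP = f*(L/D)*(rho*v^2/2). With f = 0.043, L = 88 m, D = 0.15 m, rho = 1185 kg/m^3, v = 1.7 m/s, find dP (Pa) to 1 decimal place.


dP = f * (L/D) * (rho*v^2/2)
dP = 0.043 * (88/0.15) * (1185*1.7^2/2)
L/D = 586.66666667
rho*v^2/2 = 1185*2.89/2 = 1712.325
dP = 0.043 * 586.66666667 * 1712.325
dP = 43196.3 Pa


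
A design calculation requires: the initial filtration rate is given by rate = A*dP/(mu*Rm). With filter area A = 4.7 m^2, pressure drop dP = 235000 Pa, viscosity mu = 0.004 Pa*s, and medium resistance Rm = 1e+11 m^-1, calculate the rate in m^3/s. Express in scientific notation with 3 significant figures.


rate = A * dP / (mu * Rm)
rate = 4.7 * 235000 / (0.004 * 1e+11)
rate = 1104500.0 / 4.000e+08
rate = 2.76e-03 m^3/s


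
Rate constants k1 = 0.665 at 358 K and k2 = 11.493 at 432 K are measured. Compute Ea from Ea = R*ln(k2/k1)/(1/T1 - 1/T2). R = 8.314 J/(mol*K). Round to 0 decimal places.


Ea = R * ln(k2/k1) / (1/T1 - 1/T2)
ln(k2/k1) = ln(11.493/0.665) = 2.8497064
1/T1 - 1/T2 = 1/358 - 1/432 = 0.000478481275
Ea = 8.314 * 2.8497064 / 0.000478481275
Ea = 49516 J/mol


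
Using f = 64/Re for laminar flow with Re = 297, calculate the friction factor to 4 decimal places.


f = 64 / Re
f = 64 / 297
f = 0.2155


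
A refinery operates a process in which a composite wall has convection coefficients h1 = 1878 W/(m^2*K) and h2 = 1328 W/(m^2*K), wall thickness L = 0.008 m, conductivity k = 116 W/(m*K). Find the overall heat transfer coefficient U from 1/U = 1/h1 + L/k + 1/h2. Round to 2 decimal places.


1/U = 1/h1 + L/k + 1/h2
1/U = 1/1878 + 0.008/116 + 1/1328
1/U = 0.0005324814 + 6.89655e-05 + 0.000753012
1/U = 0.0013544589
U = 738.30 W/(m^2*K)


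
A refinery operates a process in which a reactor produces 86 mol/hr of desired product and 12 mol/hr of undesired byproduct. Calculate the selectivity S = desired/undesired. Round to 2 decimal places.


S = desired product rate / undesired product rate
S = 86 / 12
S = 7.17


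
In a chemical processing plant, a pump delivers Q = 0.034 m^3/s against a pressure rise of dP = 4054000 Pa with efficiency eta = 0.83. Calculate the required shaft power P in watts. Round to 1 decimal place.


P = Q * dP / eta
P = 0.034 * 4054000 / 0.83
P = 137836.0 / 0.83
P = 166067.5 W


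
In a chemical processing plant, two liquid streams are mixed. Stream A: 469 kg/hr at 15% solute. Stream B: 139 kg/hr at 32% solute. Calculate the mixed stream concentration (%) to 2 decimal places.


Mass balance on solute: F1*x1 + F2*x2 = F3*x3
F3 = F1 + F2 = 469 + 139 = 608 kg/hr
x3 = (F1*x1 + F2*x2)/F3
x3 = (469*0.15 + 139*0.32) / 608
x3 = 18.89%


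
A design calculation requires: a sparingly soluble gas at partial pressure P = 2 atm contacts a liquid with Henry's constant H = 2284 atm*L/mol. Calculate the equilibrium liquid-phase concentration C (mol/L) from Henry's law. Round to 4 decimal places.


C = P / H
C = 2 / 2284
C = 0.0009 mol/L


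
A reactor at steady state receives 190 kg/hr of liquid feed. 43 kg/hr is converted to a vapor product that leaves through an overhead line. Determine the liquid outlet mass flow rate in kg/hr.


Steady-state mass balance on the main outlet: F_out = F_in - F_removed
F_out = 190 - 43
F_out = 147 kg/hr


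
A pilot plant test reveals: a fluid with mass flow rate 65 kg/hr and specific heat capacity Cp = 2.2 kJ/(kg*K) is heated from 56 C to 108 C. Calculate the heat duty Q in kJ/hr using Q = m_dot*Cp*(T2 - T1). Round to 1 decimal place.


Q = m_dot * Cp * (T2 - T1)
Q = 65 * 2.2 * (108 - 56)
Q = 65 * 2.2 * 52
Q = 7436.0 kJ/hr


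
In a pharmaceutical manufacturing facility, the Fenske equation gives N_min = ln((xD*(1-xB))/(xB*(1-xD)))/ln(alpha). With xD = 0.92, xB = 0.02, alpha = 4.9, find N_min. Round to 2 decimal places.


N_min = ln((xD*(1-xB))/(xB*(1-xD))) / ln(alpha)
Numerator inside ln: 0.9016 / 0.0016 = 563.5
ln(563.5) = 6.334167
ln(alpha) = ln(4.9) = 1.589235
N_min = 6.334167 / 1.589235 = 3.99


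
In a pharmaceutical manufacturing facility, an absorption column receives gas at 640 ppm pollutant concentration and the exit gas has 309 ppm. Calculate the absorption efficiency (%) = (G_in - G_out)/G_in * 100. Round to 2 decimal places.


Efficiency = (G_in - G_out) / G_in * 100%
Efficiency = (640 - 309) / 640 * 100
Efficiency = 331 / 640 * 100
Efficiency = 51.72%


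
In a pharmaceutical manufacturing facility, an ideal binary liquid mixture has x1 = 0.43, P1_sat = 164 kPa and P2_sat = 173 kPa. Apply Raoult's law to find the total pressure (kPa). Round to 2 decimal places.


P = x1*P1_sat + x2*P2_sat
x2 = 1 - x1 = 1 - 0.43 = 0.57
P = 0.43*164 + 0.57*173
P = 70.52 + 98.61
P = 169.13 kPa


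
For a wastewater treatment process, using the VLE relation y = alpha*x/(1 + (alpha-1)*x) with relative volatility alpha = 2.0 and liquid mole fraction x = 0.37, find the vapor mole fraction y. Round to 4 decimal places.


y = alpha*x / (1 + (alpha-1)*x)
y = 2.0*0.37 / (1 + (2.0-1)*0.37)
y = 0.74 / (1 + 0.37)
y = 0.74 / 1.37
y = 0.5401


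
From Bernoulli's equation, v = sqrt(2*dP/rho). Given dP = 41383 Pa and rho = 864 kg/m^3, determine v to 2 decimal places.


v = sqrt(2*dP/rho)
v = sqrt(2*41383/864)
v = sqrt(95.793981)
v = 9.79 m/s


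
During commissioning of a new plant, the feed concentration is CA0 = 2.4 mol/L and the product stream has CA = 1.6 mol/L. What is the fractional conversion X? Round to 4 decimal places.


X = (CA0 - CA) / CA0
X = (2.4 - 1.6) / 2.4
X = 0.8 / 2.4
X = 0.3333


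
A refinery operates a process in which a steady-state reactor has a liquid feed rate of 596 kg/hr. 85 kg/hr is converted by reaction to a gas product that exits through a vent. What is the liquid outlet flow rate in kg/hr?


Steady-state mass balance on the main outlet: F_out = F_in - F_removed
F_out = 596 - 85
F_out = 511 kg/hr


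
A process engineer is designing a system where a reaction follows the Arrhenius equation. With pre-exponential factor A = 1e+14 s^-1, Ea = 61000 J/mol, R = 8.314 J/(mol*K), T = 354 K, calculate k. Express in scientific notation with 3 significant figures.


k = A * exp(-Ea/(R*T))
k = 1e+14 * exp(-61000 / (8.314 * 354))
k = 1e+14 * exp(-20.726051)
k = 9.97e+04


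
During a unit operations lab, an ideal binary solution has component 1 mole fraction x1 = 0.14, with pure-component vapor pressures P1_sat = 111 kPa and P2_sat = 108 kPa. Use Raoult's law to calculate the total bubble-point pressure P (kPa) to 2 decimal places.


P = x1*P1_sat + x2*P2_sat
x2 = 1 - x1 = 1 - 0.14 = 0.86
P = 0.14*111 + 0.86*108
P = 15.54 + 92.88
P = 108.42 kPa


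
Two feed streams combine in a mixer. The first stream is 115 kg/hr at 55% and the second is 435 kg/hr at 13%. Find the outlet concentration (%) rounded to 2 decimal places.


Mass balance on solute: F1*x1 + F2*x2 = F3*x3
F3 = F1 + F2 = 115 + 435 = 550 kg/hr
x3 = (F1*x1 + F2*x2)/F3
x3 = (115*0.55 + 435*0.13) / 550
x3 = 21.78%


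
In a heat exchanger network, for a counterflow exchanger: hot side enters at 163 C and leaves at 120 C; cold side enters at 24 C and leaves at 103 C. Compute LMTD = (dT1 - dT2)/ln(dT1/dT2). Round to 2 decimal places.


dT1 = Th_in - Tc_out = 163 - 103 = 60
dT2 = Th_out - Tc_in = 120 - 24 = 96
LMTD = (dT1 - dT2) / ln(dT1/dT2)
LMTD = (60 - 96) / ln(60/96)
LMTD = 76.60 K


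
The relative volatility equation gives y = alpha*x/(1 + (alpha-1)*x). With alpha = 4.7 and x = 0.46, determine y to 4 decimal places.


y = alpha*x / (1 + (alpha-1)*x)
y = 4.7*0.46 / (1 + (4.7-1)*0.46)
y = 2.162 / (1 + 1.702)
y = 2.162 / 2.702
y = 0.8001


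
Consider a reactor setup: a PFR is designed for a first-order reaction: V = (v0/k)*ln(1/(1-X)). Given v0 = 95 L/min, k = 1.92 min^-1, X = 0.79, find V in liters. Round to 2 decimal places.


V = (v0/k) * ln(1/(1-X))
V = (95/1.92) * ln(1/(1-0.79))
V = 49.479167 * ln(4.761905)
V = 49.479167 * 1.560648
V = 77.22 L


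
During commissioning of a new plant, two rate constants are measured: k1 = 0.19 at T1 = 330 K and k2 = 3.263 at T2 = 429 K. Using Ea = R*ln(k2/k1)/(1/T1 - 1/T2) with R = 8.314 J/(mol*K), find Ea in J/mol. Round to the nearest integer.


Ea = R * ln(k2/k1) / (1/T1 - 1/T2)
ln(k2/k1) = ln(3.263/0.19) = 2.8433782
1/T1 - 1/T2 = 1/330 - 1/429 = 0.000699300699
Ea = 8.314 * 2.8433782 / 0.000699300699
Ea = 33805 J/mol


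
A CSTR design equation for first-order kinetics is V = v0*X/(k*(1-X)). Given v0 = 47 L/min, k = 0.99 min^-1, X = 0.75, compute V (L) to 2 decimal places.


V = v0 * X / (k * (1 - X))
V = 47 * 0.75 / (0.99 * (1 - 0.75))
V = 35.25 / (0.99 * 0.25)
V = 35.25 / 0.2475
V = 142.42 L


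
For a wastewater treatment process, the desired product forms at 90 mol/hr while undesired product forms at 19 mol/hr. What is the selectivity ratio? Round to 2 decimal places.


S = desired product rate / undesired product rate
S = 90 / 19
S = 4.74


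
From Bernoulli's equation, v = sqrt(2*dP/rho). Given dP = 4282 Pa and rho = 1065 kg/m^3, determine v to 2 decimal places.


v = sqrt(2*dP/rho)
v = sqrt(2*4282/1065)
v = sqrt(8.041315)
v = 2.84 m/s


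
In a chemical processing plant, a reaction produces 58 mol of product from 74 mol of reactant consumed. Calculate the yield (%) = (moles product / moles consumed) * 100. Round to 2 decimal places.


Yield = (moles product / moles consumed) * 100%
Yield = (58 / 74) * 100
Yield = 0.7838 * 100
Yield = 78.38%


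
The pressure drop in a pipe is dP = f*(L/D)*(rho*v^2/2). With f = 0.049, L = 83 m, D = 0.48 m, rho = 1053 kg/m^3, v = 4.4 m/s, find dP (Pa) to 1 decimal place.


dP = f * (L/D) * (rho*v^2/2)
dP = 0.049 * (83/0.48) * (1053*4.4^2/2)
L/D = 172.91666667
rho*v^2/2 = 1053*19.36/2 = 10193.04
dP = 0.049 * 172.91666667 * 10193.04
dP = 86364.8 Pa


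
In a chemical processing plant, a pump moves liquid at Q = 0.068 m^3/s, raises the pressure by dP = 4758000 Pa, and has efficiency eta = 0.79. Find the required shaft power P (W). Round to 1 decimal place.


P = Q * dP / eta
P = 0.068 * 4758000 / 0.79
P = 323544.0 / 0.79
P = 409549.4 W


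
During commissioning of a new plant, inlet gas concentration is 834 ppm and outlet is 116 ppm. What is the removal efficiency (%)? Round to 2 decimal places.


Efficiency = (G_in - G_out) / G_in * 100%
Efficiency = (834 - 116) / 834 * 100
Efficiency = 718 / 834 * 100
Efficiency = 86.09%


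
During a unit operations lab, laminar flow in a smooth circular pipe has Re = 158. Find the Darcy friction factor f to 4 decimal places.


f = 64 / Re
f = 64 / 158
f = 0.4051


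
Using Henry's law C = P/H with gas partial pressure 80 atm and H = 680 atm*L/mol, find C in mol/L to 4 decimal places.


C = P / H
C = 80 / 680
C = 0.1176 mol/L


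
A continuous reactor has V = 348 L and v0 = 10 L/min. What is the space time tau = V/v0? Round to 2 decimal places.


tau = V / v0
tau = 348 / 10
tau = 34.80 min


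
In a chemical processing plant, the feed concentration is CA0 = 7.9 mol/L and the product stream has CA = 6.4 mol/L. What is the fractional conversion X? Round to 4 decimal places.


X = (CA0 - CA) / CA0
X = (7.9 - 6.4) / 7.9
X = 1.5 / 7.9
X = 0.1899


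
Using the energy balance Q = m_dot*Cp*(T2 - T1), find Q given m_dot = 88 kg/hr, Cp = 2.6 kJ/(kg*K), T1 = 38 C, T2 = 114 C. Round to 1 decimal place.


Q = m_dot * Cp * (T2 - T1)
Q = 88 * 2.6 * (114 - 38)
Q = 88 * 2.6 * 76
Q = 17388.8 kJ/hr


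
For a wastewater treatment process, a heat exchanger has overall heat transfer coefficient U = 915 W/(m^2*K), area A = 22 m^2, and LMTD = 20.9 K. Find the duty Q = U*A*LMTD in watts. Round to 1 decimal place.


Q = U * A * LMTD
Q = 915 * 22 * 20.9
Q = 420717.0 W


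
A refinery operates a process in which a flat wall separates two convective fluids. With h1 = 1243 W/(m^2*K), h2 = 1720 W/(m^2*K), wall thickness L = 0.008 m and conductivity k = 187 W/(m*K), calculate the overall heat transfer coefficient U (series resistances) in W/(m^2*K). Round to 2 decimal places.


1/U = 1/h1 + L/k + 1/h2
1/U = 1/1243 + 0.008/187 + 1/1720
1/U = 0.0008045052 + 4.27807e-05 + 0.0005813953
1/U = 0.0014286812
U = 699.95 W/(m^2*K)


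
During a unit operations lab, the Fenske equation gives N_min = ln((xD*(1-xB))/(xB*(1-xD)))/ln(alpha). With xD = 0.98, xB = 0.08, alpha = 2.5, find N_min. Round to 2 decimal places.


N_min = ln((xD*(1-xB))/(xB*(1-xD))) / ln(alpha)
Numerator inside ln: 0.9016 / 0.0016 = 563.5
ln(563.5) = 6.334167
ln(alpha) = ln(2.5) = 0.916291
N_min = 6.334167 / 0.916291 = 6.91


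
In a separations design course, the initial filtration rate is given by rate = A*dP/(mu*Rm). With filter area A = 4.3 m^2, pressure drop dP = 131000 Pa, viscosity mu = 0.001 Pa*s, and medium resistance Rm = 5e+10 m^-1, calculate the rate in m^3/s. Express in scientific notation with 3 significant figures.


rate = A * dP / (mu * Rm)
rate = 4.3 * 131000 / (0.001 * 5e+10)
rate = 563300.0 / 5.000e+07
rate = 1.13e-02 m^3/s


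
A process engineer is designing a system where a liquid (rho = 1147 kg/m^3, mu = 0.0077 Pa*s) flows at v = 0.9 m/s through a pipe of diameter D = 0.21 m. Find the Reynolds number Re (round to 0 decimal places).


Re = rho * v * D / mu
Re = 1147 * 0.9 * 0.21 / 0.0077
Re = 216.783 / 0.0077
Re = 28154


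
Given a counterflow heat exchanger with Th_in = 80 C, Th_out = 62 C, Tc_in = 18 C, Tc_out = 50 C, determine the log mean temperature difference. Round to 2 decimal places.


dT1 = Th_in - Tc_out = 80 - 50 = 30
dT2 = Th_out - Tc_in = 62 - 18 = 44
LMTD = (dT1 - dT2) / ln(dT1/dT2)
LMTD = (30 - 44) / ln(30/44)
LMTD = 36.55 K


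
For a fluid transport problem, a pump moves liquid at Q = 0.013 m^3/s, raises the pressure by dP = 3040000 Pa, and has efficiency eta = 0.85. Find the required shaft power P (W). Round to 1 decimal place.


P = Q * dP / eta
P = 0.013 * 3040000 / 0.85
P = 39520.0 / 0.85
P = 46494.1 W


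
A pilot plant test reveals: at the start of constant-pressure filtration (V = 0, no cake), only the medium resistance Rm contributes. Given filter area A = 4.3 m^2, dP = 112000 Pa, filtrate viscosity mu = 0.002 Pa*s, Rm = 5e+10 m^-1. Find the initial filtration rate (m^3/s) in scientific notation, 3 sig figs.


rate = A * dP / (mu * Rm)
rate = 4.3 * 112000 / (0.002 * 5e+10)
rate = 481600.0 / 1.000e+08
rate = 4.82e-03 m^3/s


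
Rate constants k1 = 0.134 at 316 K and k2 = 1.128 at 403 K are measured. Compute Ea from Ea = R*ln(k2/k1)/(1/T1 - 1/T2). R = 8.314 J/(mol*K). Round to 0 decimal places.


Ea = R * ln(k2/k1) / (1/T1 - 1/T2)
ln(k2/k1) = ln(1.128/0.134) = 2.1303616
1/T1 - 1/T2 = 1/316 - 1/403 = 0.000683167384
Ea = 8.314 * 2.1303616 / 0.000683167384
Ea = 25926 J/mol


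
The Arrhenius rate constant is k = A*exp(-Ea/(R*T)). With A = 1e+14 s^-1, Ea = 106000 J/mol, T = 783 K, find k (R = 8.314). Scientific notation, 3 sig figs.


k = A * exp(-Ea/(R*T))
k = 1e+14 * exp(-106000 / (8.314 * 783))
k = 1e+14 * exp(-16.282987)
k = 8.48e+06


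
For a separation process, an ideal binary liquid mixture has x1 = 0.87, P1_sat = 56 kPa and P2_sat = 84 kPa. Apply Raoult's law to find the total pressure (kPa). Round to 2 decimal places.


P = x1*P1_sat + x2*P2_sat
x2 = 1 - x1 = 1 - 0.87 = 0.13
P = 0.87*56 + 0.13*84
P = 48.72 + 10.92
P = 59.64 kPa


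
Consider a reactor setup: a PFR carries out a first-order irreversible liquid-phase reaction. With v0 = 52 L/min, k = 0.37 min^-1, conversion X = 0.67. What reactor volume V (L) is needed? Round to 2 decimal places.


V = (v0/k) * ln(1/(1-X))
V = (52/0.37) * ln(1/(1-0.67))
V = 140.540541 * ln(3.030303)
V = 140.540541 * 1.108663
V = 155.81 L


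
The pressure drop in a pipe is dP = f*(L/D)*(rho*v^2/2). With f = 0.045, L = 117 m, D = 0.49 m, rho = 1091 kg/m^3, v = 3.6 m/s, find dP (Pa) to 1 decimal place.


dP = f * (L/D) * (rho*v^2/2)
dP = 0.045 * (117/0.49) * (1091*3.6^2/2)
L/D = 238.7755102
rho*v^2/2 = 1091*12.96/2 = 7069.68
dP = 0.045 * 238.7755102 * 7069.68
dP = 75963.0 Pa


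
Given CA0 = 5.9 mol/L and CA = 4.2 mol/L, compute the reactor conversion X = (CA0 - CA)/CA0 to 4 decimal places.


X = (CA0 - CA) / CA0
X = (5.9 - 4.2) / 5.9
X = 1.7 / 5.9
X = 0.2881


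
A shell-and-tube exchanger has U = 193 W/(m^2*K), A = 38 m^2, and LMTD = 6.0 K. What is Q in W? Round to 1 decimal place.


Q = U * A * LMTD
Q = 193 * 38 * 6.0
Q = 44004.0 W


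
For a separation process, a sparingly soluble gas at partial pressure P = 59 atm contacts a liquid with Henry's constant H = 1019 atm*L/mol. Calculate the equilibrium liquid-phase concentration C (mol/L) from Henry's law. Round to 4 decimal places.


C = P / H
C = 59 / 1019
C = 0.0579 mol/L


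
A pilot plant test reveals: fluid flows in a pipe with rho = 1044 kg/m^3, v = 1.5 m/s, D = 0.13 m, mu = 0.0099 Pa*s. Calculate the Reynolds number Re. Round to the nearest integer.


Re = rho * v * D / mu
Re = 1044 * 1.5 * 0.13 / 0.0099
Re = 203.58 / 0.0099
Re = 20564


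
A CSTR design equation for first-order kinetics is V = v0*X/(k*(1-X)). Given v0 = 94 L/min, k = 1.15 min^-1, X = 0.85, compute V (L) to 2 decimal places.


V = v0 * X / (k * (1 - X))
V = 94 * 0.85 / (1.15 * (1 - 0.85))
V = 79.9 / (1.15 * 0.15)
V = 79.9 / 0.1725
V = 463.19 L


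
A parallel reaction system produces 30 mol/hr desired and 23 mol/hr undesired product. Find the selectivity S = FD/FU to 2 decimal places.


S = desired product rate / undesired product rate
S = 30 / 23
S = 1.30


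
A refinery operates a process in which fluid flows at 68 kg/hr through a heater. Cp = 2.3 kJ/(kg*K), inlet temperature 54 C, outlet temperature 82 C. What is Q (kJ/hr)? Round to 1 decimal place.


Q = m_dot * Cp * (T2 - T1)
Q = 68 * 2.3 * (82 - 54)
Q = 68 * 2.3 * 28
Q = 4379.2 kJ/hr


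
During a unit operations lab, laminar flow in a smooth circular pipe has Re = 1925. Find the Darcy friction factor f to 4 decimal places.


f = 64 / Re
f = 64 / 1925
f = 0.0332


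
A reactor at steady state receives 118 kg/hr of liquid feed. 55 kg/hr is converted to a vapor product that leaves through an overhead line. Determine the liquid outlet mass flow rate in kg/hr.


Steady-state mass balance on the main outlet: F_out = F_in - F_removed
F_out = 118 - 55
F_out = 63 kg/hr


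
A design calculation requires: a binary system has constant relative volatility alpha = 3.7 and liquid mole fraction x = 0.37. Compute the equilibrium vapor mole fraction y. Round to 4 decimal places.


y = alpha*x / (1 + (alpha-1)*x)
y = 3.7*0.37 / (1 + (3.7-1)*0.37)
y = 1.369 / (1 + 0.999)
y = 1.369 / 1.999
y = 0.6848


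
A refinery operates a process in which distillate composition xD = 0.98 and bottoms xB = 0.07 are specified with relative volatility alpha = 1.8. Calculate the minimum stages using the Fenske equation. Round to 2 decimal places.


N_min = ln((xD*(1-xB))/(xB*(1-xD))) / ln(alpha)
Numerator inside ln: 0.9114 / 0.0014 = 651.0
ln(651.0) = 6.47851
ln(alpha) = ln(1.8) = 0.587787
N_min = 6.47851 / 0.587787 = 11.02


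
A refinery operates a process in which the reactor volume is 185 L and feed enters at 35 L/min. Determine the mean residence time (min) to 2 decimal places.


tau = V / v0
tau = 185 / 35
tau = 5.29 min


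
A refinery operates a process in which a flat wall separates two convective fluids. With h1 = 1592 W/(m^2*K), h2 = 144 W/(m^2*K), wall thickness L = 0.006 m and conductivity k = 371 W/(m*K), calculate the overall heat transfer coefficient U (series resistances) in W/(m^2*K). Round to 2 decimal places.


1/U = 1/h1 + L/k + 1/h2
1/U = 1/1592 + 0.006/371 + 1/144
1/U = 0.0006281407 + 1.61725e-05 + 0.0069444444
1/U = 0.0075887576
U = 131.77 W/(m^2*K)


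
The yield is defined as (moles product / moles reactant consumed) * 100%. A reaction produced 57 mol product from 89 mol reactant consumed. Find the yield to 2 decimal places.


Yield = (moles product / moles consumed) * 100%
Yield = (57 / 89) * 100
Yield = 0.6404 * 100
Yield = 64.04%


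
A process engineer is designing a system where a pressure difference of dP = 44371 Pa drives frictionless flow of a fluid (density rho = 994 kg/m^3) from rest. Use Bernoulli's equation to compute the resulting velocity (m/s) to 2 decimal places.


v = sqrt(2*dP/rho)
v = sqrt(2*44371/994)
v = sqrt(89.277666)
v = 9.45 m/s


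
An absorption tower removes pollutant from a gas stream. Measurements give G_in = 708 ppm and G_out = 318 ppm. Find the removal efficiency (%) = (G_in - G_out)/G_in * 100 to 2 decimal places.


Efficiency = (G_in - G_out) / G_in * 100%
Efficiency = (708 - 318) / 708 * 100
Efficiency = 390 / 708 * 100
Efficiency = 55.08%


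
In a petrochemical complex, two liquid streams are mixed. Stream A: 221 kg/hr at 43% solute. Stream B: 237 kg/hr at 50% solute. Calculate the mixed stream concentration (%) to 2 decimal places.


Mass balance on solute: F1*x1 + F2*x2 = F3*x3
F3 = F1 + F2 = 221 + 237 = 458 kg/hr
x3 = (F1*x1 + F2*x2)/F3
x3 = (221*0.43 + 237*0.5) / 458
x3 = 46.62%


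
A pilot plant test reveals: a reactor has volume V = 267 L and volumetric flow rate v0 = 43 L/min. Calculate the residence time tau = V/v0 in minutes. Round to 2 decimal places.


tau = V / v0
tau = 267 / 43
tau = 6.21 min


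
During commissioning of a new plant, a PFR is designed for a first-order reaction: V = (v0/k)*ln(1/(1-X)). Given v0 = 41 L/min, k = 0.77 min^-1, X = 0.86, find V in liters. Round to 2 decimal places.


V = (v0/k) * ln(1/(1-X))
V = (41/0.77) * ln(1/(1-0.86))
V = 53.246753 * ln(7.142857)
V = 53.246753 * 1.966113
V = 104.69 L


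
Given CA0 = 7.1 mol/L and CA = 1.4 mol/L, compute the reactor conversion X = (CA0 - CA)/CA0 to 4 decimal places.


X = (CA0 - CA) / CA0
X = (7.1 - 1.4) / 7.1
X = 5.7 / 7.1
X = 0.8028


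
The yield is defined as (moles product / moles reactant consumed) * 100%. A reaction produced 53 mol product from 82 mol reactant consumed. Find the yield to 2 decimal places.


Yield = (moles product / moles consumed) * 100%
Yield = (53 / 82) * 100
Yield = 0.6463 * 100
Yield = 64.63%


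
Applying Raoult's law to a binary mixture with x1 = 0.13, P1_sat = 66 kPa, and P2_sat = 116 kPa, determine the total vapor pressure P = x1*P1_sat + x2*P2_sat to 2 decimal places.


P = x1*P1_sat + x2*P2_sat
x2 = 1 - x1 = 1 - 0.13 = 0.87
P = 0.13*66 + 0.87*116
P = 8.58 + 100.92
P = 109.50 kPa


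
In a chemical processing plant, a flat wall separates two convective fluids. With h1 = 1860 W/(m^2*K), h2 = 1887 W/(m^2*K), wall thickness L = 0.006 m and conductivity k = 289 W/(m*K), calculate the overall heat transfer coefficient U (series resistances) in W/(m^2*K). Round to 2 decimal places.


1/U = 1/h1 + L/k + 1/h2
1/U = 1/1860 + 0.006/289 + 1/1887
1/U = 0.0005376344 + 2.07612e-05 + 0.0005299417
1/U = 0.0010883373
U = 918.83 W/(m^2*K)


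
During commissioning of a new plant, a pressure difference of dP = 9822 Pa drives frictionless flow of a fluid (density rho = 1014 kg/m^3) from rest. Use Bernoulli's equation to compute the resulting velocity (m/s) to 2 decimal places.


v = sqrt(2*dP/rho)
v = sqrt(2*9822/1014)
v = sqrt(19.372781)
v = 4.40 m/s


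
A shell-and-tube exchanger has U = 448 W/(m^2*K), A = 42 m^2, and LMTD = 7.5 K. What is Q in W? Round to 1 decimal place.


Q = U * A * LMTD
Q = 448 * 42 * 7.5
Q = 141120.0 W


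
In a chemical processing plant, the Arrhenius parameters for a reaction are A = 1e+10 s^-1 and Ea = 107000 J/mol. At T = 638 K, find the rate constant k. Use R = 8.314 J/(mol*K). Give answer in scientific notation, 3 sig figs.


k = A * exp(-Ea/(R*T))
k = 1e+10 * exp(-107000 / (8.314 * 638))
k = 1e+10 * exp(-20.172191)
k = 1.74e+01


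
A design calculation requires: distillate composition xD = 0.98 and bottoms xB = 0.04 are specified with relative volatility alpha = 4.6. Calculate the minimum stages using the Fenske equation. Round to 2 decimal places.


N_min = ln((xD*(1-xB))/(xB*(1-xD))) / ln(alpha)
Numerator inside ln: 0.9408 / 0.0008 = 1176.0
ln(1176.0) = 7.069874
ln(alpha) = ln(4.6) = 1.526056
N_min = 7.069874 / 1.526056 = 4.63


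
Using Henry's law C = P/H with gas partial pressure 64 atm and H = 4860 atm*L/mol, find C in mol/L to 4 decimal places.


C = P / H
C = 64 / 4860
C = 0.0132 mol/L


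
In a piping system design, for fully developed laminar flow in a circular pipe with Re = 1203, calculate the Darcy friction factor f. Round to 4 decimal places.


f = 64 / Re
f = 64 / 1203
f = 0.0532


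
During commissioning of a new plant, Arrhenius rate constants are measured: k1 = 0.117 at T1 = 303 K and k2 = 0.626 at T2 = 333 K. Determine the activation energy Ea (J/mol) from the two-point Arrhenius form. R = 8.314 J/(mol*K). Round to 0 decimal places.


Ea = R * ln(k2/k1) / (1/T1 - 1/T2)
ln(k2/k1) = ln(0.626/0.117) = 1.6771764
1/T1 - 1/T2 = 1/303 - 1/333 = 0.00029732703
Ea = 8.314 * 1.6771764 / 0.00029732703
Ea = 46898 J/mol


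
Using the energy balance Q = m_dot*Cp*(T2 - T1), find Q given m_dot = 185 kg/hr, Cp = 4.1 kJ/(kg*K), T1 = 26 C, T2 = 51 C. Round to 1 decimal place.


Q = m_dot * Cp * (T2 - T1)
Q = 185 * 4.1 * (51 - 26)
Q = 185 * 4.1 * 25
Q = 18962.5 kJ/hr


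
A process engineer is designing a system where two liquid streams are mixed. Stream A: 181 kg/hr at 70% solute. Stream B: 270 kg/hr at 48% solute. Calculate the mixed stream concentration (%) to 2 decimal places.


Mass balance on solute: F1*x1 + F2*x2 = F3*x3
F3 = F1 + F2 = 181 + 270 = 451 kg/hr
x3 = (F1*x1 + F2*x2)/F3
x3 = (181*0.7 + 270*0.48) / 451
x3 = 56.83%


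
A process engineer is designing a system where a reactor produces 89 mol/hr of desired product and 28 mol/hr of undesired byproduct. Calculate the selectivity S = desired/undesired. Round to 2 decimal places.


S = desired product rate / undesired product rate
S = 89 / 28
S = 3.18


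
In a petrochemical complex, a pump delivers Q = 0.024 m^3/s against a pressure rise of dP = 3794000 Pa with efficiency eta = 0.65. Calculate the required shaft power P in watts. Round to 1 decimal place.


P = Q * dP / eta
P = 0.024 * 3794000 / 0.65
P = 91056.0 / 0.65
P = 140086.2 W


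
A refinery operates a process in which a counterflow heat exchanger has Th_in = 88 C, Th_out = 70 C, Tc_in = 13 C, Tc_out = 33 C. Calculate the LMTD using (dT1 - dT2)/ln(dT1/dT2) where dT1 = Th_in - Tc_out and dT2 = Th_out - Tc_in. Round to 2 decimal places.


dT1 = Th_in - Tc_out = 88 - 33 = 55
dT2 = Th_out - Tc_in = 70 - 13 = 57
LMTD = (dT1 - dT2) / ln(dT1/dT2)
LMTD = (55 - 57) / ln(55/57)
LMTD = 55.99 K


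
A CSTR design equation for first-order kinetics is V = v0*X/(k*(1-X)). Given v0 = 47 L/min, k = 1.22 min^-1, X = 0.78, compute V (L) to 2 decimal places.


V = v0 * X / (k * (1 - X))
V = 47 * 0.78 / (1.22 * (1 - 0.78))
V = 36.66 / (1.22 * 0.22)
V = 36.66 / 0.2684
V = 136.59 L


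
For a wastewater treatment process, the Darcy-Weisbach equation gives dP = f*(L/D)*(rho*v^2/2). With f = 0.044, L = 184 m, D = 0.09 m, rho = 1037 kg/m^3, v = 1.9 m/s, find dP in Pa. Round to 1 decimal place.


dP = f * (L/D) * (rho*v^2/2)
dP = 0.044 * (184/0.09) * (1037*1.9^2/2)
L/D = 2044.44444444
rho*v^2/2 = 1037*3.61/2 = 1871.785
dP = 0.044 * 2044.44444444 * 1871.785
dP = 168377.5 Pa


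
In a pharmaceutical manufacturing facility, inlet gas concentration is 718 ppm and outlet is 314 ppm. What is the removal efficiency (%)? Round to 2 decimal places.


Efficiency = (G_in - G_out) / G_in * 100%
Efficiency = (718 - 314) / 718 * 100
Efficiency = 404 / 718 * 100
Efficiency = 56.27%


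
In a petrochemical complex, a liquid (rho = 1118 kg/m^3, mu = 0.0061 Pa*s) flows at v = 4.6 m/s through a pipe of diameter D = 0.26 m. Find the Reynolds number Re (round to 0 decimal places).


Re = rho * v * D / mu
Re = 1118 * 4.6 * 0.26 / 0.0061
Re = 1337.128 / 0.0061
Re = 219201


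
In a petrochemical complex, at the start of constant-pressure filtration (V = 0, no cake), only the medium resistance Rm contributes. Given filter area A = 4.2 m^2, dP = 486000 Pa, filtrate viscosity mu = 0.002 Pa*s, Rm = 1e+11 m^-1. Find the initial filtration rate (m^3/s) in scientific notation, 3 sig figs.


rate = A * dP / (mu * Rm)
rate = 4.2 * 486000 / (0.002 * 1e+11)
rate = 2041200.0 / 2.000e+08
rate = 1.02e-02 m^3/s


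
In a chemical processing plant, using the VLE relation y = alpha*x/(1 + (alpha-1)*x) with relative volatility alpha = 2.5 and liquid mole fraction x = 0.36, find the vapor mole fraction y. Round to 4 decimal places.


y = alpha*x / (1 + (alpha-1)*x)
y = 2.5*0.36 / (1 + (2.5-1)*0.36)
y = 0.9 / (1 + 0.54)
y = 0.9 / 1.54
y = 0.5844


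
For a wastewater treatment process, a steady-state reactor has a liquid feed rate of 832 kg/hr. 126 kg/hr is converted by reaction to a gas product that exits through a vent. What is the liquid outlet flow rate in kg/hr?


Steady-state mass balance on the main outlet: F_out = F_in - F_removed
F_out = 832 - 126
F_out = 706 kg/hr


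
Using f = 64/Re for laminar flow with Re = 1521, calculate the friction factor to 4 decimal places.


f = 64 / Re
f = 64 / 1521
f = 0.0421


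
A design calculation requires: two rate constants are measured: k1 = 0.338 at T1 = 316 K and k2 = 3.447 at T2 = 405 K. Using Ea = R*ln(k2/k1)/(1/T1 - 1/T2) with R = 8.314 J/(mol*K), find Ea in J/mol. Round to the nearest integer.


Ea = R * ln(k2/k1) / (1/T1 - 1/T2)
ln(k2/k1) = ln(3.447/0.338) = 2.3222137
1/T1 - 1/T2 = 1/316 - 1/405 = 0.00069542116
Ea = 8.314 * 2.3222137 / 0.00069542116
Ea = 27763 J/mol


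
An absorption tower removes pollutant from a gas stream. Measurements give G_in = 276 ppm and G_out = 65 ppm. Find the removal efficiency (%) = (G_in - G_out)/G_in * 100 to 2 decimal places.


Efficiency = (G_in - G_out) / G_in * 100%
Efficiency = (276 - 65) / 276 * 100
Efficiency = 211 / 276 * 100
Efficiency = 76.45%


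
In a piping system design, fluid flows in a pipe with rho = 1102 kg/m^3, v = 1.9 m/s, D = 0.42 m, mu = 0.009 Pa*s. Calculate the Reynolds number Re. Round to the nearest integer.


Re = rho * v * D / mu
Re = 1102 * 1.9 * 0.42 / 0.009
Re = 879.396 / 0.009
Re = 97711


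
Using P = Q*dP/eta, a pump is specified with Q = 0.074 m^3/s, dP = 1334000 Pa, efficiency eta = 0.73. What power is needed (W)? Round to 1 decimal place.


P = Q * dP / eta
P = 0.074 * 1334000 / 0.73
P = 98716.0 / 0.73
P = 135227.4 W


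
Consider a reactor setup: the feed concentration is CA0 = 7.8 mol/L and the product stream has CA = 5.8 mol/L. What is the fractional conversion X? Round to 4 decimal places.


X = (CA0 - CA) / CA0
X = (7.8 - 5.8) / 7.8
X = 2.0 / 7.8
X = 0.2564


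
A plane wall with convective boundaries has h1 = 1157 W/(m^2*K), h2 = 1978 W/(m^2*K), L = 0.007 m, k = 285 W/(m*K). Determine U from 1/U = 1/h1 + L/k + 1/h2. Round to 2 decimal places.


1/U = 1/h1 + L/k + 1/h2
1/U = 1/1157 + 0.007/285 + 1/1978
1/U = 0.0008643042 + 2.45614e-05 + 0.0005055612
1/U = 0.0013944268
U = 717.14 W/(m^2*K)


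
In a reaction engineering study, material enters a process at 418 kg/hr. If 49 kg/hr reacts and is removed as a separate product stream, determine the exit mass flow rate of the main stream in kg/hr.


Steady-state mass balance on the main outlet: F_out = F_in - F_removed
F_out = 418 - 49
F_out = 369 kg/hr


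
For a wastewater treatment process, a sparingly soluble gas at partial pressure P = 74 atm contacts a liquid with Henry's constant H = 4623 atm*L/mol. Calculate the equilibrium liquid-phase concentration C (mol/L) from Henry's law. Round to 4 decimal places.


C = P / H
C = 74 / 4623
C = 0.0160 mol/L


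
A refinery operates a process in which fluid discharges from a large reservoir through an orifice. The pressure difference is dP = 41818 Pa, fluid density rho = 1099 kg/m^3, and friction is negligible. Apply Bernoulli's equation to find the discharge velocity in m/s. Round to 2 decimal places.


v = sqrt(2*dP/rho)
v = sqrt(2*41818/1099)
v = sqrt(76.101911)
v = 8.72 m/s


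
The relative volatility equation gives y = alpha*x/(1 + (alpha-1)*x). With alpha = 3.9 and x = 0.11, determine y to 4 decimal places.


y = alpha*x / (1 + (alpha-1)*x)
y = 3.9*0.11 / (1 + (3.9-1)*0.11)
y = 0.429 / (1 + 0.319)
y = 0.429 / 1.319
y = 0.3252


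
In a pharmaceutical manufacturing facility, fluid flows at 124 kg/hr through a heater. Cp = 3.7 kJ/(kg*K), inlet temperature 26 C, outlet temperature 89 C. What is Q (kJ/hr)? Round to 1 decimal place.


Q = m_dot * Cp * (T2 - T1)
Q = 124 * 3.7 * (89 - 26)
Q = 124 * 3.7 * 63
Q = 28904.4 kJ/hr


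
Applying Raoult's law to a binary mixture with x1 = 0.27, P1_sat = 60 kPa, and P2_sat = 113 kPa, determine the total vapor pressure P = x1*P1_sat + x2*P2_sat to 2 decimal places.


P = x1*P1_sat + x2*P2_sat
x2 = 1 - x1 = 1 - 0.27 = 0.73
P = 0.27*60 + 0.73*113
P = 16.2 + 82.49
P = 98.69 kPa


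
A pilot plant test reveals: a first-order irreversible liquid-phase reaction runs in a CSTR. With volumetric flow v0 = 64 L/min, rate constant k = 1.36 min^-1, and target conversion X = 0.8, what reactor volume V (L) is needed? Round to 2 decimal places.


V = v0 * X / (k * (1 - X))
V = 64 * 0.8 / (1.36 * (1 - 0.8))
V = 51.2 / (1.36 * 0.2)
V = 51.2 / 0.272
V = 188.24 L


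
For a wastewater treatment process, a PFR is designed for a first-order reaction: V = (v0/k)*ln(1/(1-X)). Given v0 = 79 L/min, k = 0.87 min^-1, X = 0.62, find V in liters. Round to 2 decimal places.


V = (v0/k) * ln(1/(1-X))
V = (79/0.87) * ln(1/(1-0.62))
V = 90.804598 * ln(2.631579)
V = 90.804598 * 0.967584
V = 87.86 L


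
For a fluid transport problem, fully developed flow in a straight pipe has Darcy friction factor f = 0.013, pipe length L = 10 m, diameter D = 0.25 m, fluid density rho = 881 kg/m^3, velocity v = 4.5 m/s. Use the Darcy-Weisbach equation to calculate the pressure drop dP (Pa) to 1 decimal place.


dP = f * (L/D) * (rho*v^2/2)
dP = 0.013 * (10/0.25) * (881*4.5^2/2)
L/D = 40.0
rho*v^2/2 = 881*20.25/2 = 8920.125
dP = 0.013 * 40.0 * 8920.125
dP = 4638.5 Pa


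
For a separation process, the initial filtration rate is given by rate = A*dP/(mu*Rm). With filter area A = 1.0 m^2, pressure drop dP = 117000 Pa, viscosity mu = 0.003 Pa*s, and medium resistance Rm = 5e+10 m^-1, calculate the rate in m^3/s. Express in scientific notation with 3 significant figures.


rate = A * dP / (mu * Rm)
rate = 1.0 * 117000 / (0.003 * 5e+10)
rate = 117000.0 / 1.500e+08
rate = 7.80e-04 m^3/s


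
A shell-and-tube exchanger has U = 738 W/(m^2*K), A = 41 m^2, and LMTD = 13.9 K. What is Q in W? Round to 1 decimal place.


Q = U * A * LMTD
Q = 738 * 41 * 13.9
Q = 420586.2 W


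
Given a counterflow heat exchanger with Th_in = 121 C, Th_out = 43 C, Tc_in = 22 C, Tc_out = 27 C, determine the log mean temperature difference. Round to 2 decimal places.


dT1 = Th_in - Tc_out = 121 - 27 = 94
dT2 = Th_out - Tc_in = 43 - 22 = 21
LMTD = (dT1 - dT2) / ln(dT1/dT2)
LMTD = (94 - 21) / ln(94/21)
LMTD = 48.71 K


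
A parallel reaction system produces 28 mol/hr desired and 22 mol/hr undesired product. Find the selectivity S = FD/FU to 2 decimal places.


S = desired product rate / undesired product rate
S = 28 / 22
S = 1.27


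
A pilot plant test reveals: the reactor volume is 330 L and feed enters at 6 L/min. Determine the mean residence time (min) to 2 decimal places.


tau = V / v0
tau = 330 / 6
tau = 55.00 min


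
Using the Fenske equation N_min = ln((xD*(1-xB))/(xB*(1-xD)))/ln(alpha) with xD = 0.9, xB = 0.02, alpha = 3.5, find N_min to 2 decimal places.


N_min = ln((xD*(1-xB))/(xB*(1-xD))) / ln(alpha)
Numerator inside ln: 0.882 / 0.002 = 441.0
ln(441.0) = 6.089045
ln(alpha) = ln(3.5) = 1.252763
N_min = 6.089045 / 1.252763 = 4.86


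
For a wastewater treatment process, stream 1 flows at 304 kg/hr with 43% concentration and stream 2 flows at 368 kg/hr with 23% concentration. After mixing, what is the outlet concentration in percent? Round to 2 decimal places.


Mass balance on solute: F1*x1 + F2*x2 = F3*x3
F3 = F1 + F2 = 304 + 368 = 672 kg/hr
x3 = (F1*x1 + F2*x2)/F3
x3 = (304*0.43 + 368*0.23) / 672
x3 = 32.05%


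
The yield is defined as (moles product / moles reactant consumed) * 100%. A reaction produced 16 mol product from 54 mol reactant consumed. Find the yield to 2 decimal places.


Yield = (moles product / moles consumed) * 100%
Yield = (16 / 54) * 100
Yield = 0.2963 * 100
Yield = 29.63%


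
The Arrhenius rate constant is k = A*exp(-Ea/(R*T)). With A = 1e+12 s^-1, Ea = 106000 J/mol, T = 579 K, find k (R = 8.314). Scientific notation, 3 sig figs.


k = A * exp(-Ea/(R*T))
k = 1e+12 * exp(-106000 / (8.314 * 579))
k = 1e+12 * exp(-22.019998)
k = 2.73e+02


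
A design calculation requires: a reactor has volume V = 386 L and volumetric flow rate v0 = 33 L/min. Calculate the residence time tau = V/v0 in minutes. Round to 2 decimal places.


tau = V / v0
tau = 386 / 33
tau = 11.70 min


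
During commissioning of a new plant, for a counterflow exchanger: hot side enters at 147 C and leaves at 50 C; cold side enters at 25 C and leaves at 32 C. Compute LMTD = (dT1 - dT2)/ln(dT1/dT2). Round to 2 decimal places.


dT1 = Th_in - Tc_out = 147 - 32 = 115
dT2 = Th_out - Tc_in = 50 - 25 = 25
LMTD = (dT1 - dT2) / ln(dT1/dT2)
LMTD = (115 - 25) / ln(115/25)
LMTD = 58.98 K
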